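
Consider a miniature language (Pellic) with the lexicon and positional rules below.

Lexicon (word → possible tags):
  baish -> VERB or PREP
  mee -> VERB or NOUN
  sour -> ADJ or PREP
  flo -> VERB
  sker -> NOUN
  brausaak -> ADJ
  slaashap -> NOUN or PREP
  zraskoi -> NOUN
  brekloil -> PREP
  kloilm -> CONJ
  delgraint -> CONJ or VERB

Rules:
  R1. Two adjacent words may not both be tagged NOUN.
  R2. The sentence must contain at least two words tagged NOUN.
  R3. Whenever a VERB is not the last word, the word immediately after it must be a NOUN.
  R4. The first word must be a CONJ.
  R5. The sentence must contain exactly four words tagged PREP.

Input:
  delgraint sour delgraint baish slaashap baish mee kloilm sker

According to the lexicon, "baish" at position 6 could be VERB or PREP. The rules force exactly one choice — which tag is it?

Candidates per position — 1:delgraint {CONJ,VERB}; 2:sour {ADJ,PREP}; 3:delgraint {CONJ,VERB}; 4:baish {VERB,PREP}; 5:slaashap {NOUN,PREP}; 6:baish {VERB,PREP}; 7:mee {VERB,NOUN}; 8:kloilm {CONJ}; 9:sker {NOUN}.
If word 1 were VERB, no tagging could satisfy rule 3; so word 1 is CONJ.
If word 2 were ADJ, no tagging could satisfy rule 5; so word 2 is PREP.
If word 3 were VERB, no tagging could satisfy rule 3; so word 3 is CONJ.
If word 4 were VERB, no tagging could satisfy rule 5; so word 4 is PREP.
If word 5 were NOUN, no tagging could satisfy rule 5; so word 5 is PREP.
If word 6 were VERB, no tagging could satisfy rule 5; so word 6 is PREP.
If word 7 were VERB, no tagging could satisfy rule 2; so word 7 is NOUN.
The only consistent sequence is: CONJ PREP CONJ PREP PREP PREP NOUN CONJ NOUN.
Check: rule 1 ok; rule 2 ok; rule 3 ok; rule 4 ok; rule 5 ok.

PREP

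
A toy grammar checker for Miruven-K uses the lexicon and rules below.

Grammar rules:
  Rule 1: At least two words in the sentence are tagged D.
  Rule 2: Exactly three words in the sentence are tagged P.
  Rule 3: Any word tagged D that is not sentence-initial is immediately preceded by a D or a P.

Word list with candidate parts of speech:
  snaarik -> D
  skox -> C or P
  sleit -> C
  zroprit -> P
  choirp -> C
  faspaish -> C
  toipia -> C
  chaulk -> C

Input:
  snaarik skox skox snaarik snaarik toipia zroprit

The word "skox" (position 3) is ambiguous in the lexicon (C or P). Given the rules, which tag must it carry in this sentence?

P

Candidates per position — 1:snaarik {D}; 2:skox {C,P}; 3:skox {C,P}; 4:snaarik {D}; 5:snaarik {D}; 6:toipia {C}; 7:zroprit {P}.
If word 2 were C, no tagging could satisfy rule 2; so word 2 is P.
If word 3 were C, no tagging could satisfy rule 2; so word 3 is P.
So the tagging must be: D P P D D C P.
Verifying each rule — rule 1 satisfied; rule 2 satisfied; rule 3 satisfied.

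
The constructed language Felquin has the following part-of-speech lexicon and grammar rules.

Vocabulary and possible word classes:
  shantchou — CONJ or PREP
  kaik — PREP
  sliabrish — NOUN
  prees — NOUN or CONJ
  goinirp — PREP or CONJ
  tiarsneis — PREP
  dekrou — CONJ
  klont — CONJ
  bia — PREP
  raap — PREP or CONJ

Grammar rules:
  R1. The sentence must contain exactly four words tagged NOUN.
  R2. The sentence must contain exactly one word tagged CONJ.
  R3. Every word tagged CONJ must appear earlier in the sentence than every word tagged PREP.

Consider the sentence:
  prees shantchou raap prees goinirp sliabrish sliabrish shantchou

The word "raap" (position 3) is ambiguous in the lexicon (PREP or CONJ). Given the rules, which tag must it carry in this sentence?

PREP

Candidates per position — 1:prees {NOUN,CONJ}; 2:shantchou {CONJ,PREP}; 3:raap {PREP,CONJ}; 4:prees {NOUN,CONJ}; 5:goinirp {PREP,CONJ}; 6:sliabrish {NOUN}; 7:sliabrish {NOUN}; 8:shantchou {CONJ,PREP}.
At position 1, choosing CONJ makes rule 1 impossible to satisfy; hence NOUN.
At position 4, choosing CONJ makes rule 1 impossible to satisfy; hence NOUN.
Position 3: the remaining choice is settled jointly with positions 2, 5, 8 — only PREP at position 3 is part of a tagging that satisfies every rule.
The unique satisfying tagging is: NOUN CONJ PREP NOUN PREP NOUN NOUN PREP.
Verifying each rule — rule 1 ok; rule 2 ok; rule 3 ok.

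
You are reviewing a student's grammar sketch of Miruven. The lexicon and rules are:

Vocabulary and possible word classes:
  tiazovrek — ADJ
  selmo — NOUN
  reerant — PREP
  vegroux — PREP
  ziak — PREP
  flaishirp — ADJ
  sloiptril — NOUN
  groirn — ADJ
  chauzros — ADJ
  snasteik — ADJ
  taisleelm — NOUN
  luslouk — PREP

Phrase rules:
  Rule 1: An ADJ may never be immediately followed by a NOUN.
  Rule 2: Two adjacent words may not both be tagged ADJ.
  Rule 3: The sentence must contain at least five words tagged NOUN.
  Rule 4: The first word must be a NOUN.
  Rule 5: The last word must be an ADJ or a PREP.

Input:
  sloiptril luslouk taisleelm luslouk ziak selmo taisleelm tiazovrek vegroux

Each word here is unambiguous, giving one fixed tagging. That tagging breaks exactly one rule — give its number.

3

Fixed tagging: NOUN PREP NOUN PREP PREP NOUN NOUN ADJ PREP.
Rule check: R1 holds, R2 holds, R3 violated, R4 holds, R5 holds.
Only rule 3 fails.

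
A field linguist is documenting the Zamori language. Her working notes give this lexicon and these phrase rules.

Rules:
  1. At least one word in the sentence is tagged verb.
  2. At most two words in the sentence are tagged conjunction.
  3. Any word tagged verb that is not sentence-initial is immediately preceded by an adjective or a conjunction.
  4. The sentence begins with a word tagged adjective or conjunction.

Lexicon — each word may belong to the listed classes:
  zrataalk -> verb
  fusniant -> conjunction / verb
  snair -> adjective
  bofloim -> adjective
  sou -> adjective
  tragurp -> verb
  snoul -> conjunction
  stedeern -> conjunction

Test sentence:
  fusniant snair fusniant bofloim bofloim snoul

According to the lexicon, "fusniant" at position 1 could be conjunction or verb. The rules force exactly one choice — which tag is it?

conjunction

Candidates per position — 1:fusniant {conjunction,verb}; 2:snair {adjective}; 3:fusniant {conjunction,verb}; 4:bofloim {adjective}; 5:bofloim {adjective}; 6:snoul {conjunction}.
If word 1 were verb, no tagging could satisfy rule 4; so word 1 is conjunction.
If word 3 were conjunction, no tagging could satisfy rule 1; so word 3 is verb.
That leaves exactly one tagging: conjunction adjective verb adjective adjective conjunction.
Checking: rule 1 holds; rule 2 holds; rule 3 holds; rule 4 holds.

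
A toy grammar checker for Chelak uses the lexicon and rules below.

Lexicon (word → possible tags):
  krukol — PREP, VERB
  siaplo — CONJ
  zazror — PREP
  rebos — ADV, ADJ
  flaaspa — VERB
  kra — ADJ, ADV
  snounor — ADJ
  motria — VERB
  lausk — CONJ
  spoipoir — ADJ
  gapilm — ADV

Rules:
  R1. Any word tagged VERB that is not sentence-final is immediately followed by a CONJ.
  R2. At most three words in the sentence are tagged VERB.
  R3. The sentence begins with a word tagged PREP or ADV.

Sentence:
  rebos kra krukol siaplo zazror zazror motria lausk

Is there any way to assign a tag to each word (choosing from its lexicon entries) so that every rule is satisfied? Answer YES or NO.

YES

Candidates per position — 1:rebos {ADV,ADJ}; 2:kra {ADJ,ADV}; 3:krukol {PREP,VERB}; 4:siaplo {CONJ}; 5:zazror {PREP}; 6:zazror {PREP}; 7:motria {VERB}; 8:lausk {CONJ}.
One satisfying assignment: ADV ADJ VERB CONJ PREP PREP VERB CONJ.
Rule-by-rule: rule 1 ✓; rule 2 ✓; rule 3 ✓.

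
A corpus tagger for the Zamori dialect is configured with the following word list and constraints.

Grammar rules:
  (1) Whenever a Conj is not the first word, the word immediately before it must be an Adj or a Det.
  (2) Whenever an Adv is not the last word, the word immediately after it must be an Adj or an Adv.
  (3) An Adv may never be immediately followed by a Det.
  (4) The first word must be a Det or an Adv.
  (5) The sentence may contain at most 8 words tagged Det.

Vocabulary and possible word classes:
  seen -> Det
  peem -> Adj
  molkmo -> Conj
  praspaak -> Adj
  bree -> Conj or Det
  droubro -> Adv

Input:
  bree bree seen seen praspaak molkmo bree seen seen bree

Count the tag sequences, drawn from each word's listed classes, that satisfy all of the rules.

4

Candidates per position — 1:bree {Conj,Det}; 2:bree {Conj,Det}; 3:seen {Det}; 4:seen {Det}; 5:praspaak {Adj}; 6:molkmo {Conj}; 7:bree {Conj,Det}; 8:seen {Det}; 9:seen {Det}; 10:bree {Conj,Det}.
There are 16 candidate sequences in total.
The sequences that satisfy every rule: Det Conj Det Det Adj Conj Det Det Det Conj; Det Conj Det Det Adj Conj Det Det Det Det; Det Det Det Det Adj Conj Det Det Det Conj; Det Det Det Det Adj Conj Det Det Det Det.
Count = 4.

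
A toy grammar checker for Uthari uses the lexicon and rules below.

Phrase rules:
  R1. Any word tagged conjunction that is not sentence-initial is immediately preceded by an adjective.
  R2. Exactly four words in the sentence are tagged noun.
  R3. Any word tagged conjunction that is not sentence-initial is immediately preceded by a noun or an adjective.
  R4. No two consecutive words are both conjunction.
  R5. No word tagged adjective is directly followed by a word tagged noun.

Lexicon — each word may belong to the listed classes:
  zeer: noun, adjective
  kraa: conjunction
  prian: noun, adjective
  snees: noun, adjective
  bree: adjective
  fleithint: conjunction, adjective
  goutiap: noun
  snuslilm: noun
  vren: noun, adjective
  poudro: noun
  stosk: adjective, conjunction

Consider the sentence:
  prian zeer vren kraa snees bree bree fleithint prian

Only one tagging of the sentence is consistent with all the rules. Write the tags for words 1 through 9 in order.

Candidates per position — 1:prian {noun,adjective}; 2:zeer {noun,adjective}; 3:vren {noun,adjective}; 4:kraa {conjunction}; 5:snees {noun,adjective}; 6:bree {adjective}; 7:bree {adjective}; 8:fleithint {conjunction,adjective}; 9:prian {noun,adjective}.
If word 3 were noun, no tagging could satisfy rule 1; so word 3 is adjective.
If word 5 were adjective, no tagging could satisfy rule 2; so word 5 is noun.
If word 9 were adjective, no tagging could satisfy rule 2; so word 9 is noun.
If word 1 were adjective, no tagging could satisfy rule 2; so word 1 is noun.
If word 2 were adjective, no tagging could satisfy rule 2; so word 2 is noun.
If word 8 were adjective, no tagging could satisfy rule 5; so word 8 is conjunction.
The unique satisfying tagging is: noun noun adjective conjunction noun adjective adjective conjunction noun.
Verifying each rule — rule 1 ok; rule 2 ok; rule 3 ok; rule 4 ok; rule 5 ok.

noun noun adjective conjunction noun adjective adjective conjunction noun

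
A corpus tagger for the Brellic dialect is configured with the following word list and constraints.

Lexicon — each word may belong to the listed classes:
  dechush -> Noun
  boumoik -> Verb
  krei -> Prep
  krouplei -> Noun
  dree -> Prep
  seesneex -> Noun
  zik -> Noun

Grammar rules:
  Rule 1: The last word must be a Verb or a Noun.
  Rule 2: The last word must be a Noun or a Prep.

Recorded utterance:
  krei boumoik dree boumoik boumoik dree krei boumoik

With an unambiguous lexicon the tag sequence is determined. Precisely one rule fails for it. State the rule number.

2

Fixed tagging: Prep Verb Prep Verb Verb Prep Prep Verb.
Checking each rule: R1 pass, R2 fail.
Only rule 2 fails.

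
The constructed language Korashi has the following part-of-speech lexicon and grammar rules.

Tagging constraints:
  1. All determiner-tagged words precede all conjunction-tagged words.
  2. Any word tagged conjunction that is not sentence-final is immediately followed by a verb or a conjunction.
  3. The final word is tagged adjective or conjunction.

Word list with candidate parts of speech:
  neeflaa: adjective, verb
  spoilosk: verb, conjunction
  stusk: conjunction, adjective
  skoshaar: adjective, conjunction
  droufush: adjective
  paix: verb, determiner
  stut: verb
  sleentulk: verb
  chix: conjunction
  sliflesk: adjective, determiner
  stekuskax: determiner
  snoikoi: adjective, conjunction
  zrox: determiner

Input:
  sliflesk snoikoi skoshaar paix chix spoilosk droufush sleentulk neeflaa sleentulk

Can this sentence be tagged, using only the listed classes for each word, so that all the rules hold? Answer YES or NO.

Candidates per position — 1:sliflesk {adjective,determiner}; 2:snoikoi {adjective,conjunction}; 3:skoshaar {adjective,conjunction}; 4:paix {verb,determiner}; 5:chix {conjunction}; 6:spoilosk {verb,conjunction}; 7:droufush {adjective}; 8:sleentulk {verb}; 9:neeflaa {adjective,verb}; 10:sleentulk {verb}.
Rule 3 cannot be satisfied by any choice of tags from the lexicon.
So there is no consistent tagging.

NO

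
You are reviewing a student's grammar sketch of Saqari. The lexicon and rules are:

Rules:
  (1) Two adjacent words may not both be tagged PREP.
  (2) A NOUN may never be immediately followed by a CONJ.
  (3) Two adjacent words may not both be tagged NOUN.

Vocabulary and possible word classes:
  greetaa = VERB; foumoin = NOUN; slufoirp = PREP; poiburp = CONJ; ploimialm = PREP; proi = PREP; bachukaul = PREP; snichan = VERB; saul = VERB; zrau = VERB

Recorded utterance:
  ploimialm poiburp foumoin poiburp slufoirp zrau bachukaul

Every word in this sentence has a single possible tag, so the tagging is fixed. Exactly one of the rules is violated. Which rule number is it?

2

Fixed tagging: PREP CONJ NOUN CONJ PREP VERB PREP.
Rule check: R1 holds, R2 violated, R3 holds.
Only rule 2 fails.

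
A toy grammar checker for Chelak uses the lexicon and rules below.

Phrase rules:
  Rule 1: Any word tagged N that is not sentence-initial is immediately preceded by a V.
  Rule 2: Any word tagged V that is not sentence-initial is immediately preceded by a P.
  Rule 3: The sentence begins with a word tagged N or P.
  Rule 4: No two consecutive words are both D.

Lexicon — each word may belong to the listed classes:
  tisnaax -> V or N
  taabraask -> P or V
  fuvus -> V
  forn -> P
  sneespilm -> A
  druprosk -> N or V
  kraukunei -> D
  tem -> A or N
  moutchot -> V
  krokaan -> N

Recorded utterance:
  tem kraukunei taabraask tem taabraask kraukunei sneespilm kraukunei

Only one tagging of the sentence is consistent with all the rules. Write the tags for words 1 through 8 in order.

N D P A P D A D

Candidates per position — 1:tem {A,N}; 2:kraukunei {D}; 3:taabraask {P,V}; 4:tem {A,N}; 5:taabraask {P,V}; 6:kraukunei {D}; 7:sneespilm {A}; 8:kraukunei {D}.
If word 1 were A, no tagging could satisfy rule 3; so word 1 is N.
If word 3 were V, no tagging could satisfy rule 2; so word 3 is P.
If word 4 were N, no tagging could satisfy rule 1; so word 4 is A.
If word 5 were V, no tagging could satisfy rule 2; so word 5 is P.
The only consistent sequence is: N D P A P D A D.
Check: rule 1 ✓; rule 2 ✓; rule 3 ✓; rule 4 ✓.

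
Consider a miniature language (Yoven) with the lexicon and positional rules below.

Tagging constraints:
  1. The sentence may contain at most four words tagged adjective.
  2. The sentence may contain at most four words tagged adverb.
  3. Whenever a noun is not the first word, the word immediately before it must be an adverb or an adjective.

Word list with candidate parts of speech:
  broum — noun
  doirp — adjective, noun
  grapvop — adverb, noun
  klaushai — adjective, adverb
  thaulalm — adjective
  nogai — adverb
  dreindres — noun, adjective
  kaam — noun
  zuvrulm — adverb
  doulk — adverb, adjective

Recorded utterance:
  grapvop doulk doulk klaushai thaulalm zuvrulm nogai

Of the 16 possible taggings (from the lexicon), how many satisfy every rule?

Candidates per position — 1:grapvop {adverb,noun}; 2:doulk {adverb,adjective}; 3:doulk {adverb,adjective}; 4:klaushai {adjective,adverb}; 5:thaulalm {adjective}; 6:zuvrulm {adverb}; 7:nogai {adverb}.
There are 16 candidate sequences in total.
Checking each against the rules leaves 11 sequences.
Count = 11.

11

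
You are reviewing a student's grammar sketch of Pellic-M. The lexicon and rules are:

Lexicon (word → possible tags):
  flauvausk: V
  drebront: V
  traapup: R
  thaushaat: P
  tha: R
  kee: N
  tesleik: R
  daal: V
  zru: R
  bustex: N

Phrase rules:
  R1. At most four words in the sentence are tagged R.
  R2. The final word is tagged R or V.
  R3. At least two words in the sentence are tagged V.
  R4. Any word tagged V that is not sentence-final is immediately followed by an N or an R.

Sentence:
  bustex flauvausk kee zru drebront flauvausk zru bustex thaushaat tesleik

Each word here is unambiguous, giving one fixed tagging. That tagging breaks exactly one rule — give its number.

Fixed tagging: N V N R V V R N P R.
Applying the rules: R1 holds, R2 holds, R3 holds, R4 violated.
Only rule 4 fails.

4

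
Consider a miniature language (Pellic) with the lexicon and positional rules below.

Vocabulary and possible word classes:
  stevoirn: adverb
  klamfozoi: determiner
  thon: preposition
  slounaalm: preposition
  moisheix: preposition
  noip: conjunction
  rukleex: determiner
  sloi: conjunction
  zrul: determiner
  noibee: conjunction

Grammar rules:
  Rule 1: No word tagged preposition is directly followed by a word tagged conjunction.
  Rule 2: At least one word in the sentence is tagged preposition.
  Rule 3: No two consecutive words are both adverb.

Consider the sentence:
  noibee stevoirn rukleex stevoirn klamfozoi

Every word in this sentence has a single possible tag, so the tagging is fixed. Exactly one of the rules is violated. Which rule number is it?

Fixed tagging: conjunction adverb determiner adverb determiner.
Rule check: R1 holds, R2 violated, R3 holds.
Only rule 2 fails.

2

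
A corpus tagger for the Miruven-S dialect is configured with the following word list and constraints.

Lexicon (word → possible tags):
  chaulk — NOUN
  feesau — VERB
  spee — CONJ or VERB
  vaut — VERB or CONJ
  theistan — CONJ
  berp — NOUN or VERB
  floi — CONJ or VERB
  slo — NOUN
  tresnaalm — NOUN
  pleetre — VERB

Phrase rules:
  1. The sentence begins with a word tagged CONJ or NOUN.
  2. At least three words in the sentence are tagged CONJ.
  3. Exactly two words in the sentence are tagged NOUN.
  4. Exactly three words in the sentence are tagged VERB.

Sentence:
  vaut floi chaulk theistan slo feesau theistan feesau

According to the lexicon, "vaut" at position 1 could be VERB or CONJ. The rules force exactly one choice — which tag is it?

CONJ

Candidates per position — 1:vaut {VERB,CONJ}; 2:floi {CONJ,VERB}; 3:chaulk {NOUN}; 4:theistan {CONJ}; 5:slo {NOUN}; 6:feesau {VERB}; 7:theistan {CONJ}; 8:feesau {VERB}.
Word 1 cannot be VERB — rule 1 would then fail for every completion. It is CONJ.
Word 2 cannot be CONJ — rule 4 would then fail for every completion. It is VERB.
The only consistent sequence is: CONJ VERB NOUN CONJ NOUN VERB CONJ VERB.
Checking: rule 1 satisfied; rule 2 satisfied; rule 3 satisfied; rule 4 satisfied.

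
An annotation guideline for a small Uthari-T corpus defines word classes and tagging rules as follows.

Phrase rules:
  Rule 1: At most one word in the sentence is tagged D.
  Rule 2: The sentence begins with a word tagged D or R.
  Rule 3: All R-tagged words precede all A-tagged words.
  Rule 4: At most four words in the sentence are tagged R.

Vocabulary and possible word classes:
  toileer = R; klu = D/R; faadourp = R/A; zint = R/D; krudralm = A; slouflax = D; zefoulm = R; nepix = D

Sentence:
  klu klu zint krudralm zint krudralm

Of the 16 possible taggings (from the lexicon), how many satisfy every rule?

1

Candidates per position — 1:klu {D,R}; 2:klu {D,R}; 3:zint {R,D}; 4:krudralm {A}; 5:zint {R,D}; 6:krudralm {A}.
There are 16 candidate sequences in total.
The sequences that satisfy every rule: R R R A D A.
Count = 1.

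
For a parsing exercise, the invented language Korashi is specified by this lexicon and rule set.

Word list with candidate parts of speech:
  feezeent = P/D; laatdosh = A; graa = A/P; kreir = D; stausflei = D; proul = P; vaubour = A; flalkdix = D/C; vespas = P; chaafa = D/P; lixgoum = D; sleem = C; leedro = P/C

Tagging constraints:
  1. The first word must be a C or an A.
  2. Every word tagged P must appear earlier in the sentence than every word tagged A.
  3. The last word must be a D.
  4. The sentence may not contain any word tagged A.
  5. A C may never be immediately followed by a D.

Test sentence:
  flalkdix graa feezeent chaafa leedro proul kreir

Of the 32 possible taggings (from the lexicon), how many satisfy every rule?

Candidates per position — 1:flalkdix {D,C}; 2:graa {A,P}; 3:feezeent {P,D}; 4:chaafa {D,P}; 5:leedro {P,C}; 6:proul {P}; 7:kreir {D}.
There are 32 candidate sequences in total.
Checking each against the rules leaves 8 sequences.
Count = 8.

8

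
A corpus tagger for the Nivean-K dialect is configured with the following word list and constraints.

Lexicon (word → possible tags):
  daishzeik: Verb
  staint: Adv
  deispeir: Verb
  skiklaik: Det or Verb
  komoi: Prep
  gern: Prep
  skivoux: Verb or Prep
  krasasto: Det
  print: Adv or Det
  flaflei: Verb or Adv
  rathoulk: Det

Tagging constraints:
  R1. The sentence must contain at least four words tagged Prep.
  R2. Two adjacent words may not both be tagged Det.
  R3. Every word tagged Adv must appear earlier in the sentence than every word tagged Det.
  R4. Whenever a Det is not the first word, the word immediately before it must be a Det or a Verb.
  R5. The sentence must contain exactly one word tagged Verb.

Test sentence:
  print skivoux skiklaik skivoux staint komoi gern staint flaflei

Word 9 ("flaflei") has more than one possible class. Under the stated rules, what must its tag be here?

Adv

Candidates per position — 1:print {Adv,Det}; 2:skivoux {Verb,Prep}; 3:skiklaik {Det,Verb}; 4:skivoux {Verb,Prep}; 5:staint {Adv}; 6:komoi {Prep}; 7:gern {Prep}; 8:staint {Adv}; 9:flaflei {Verb,Adv}.
Position 1: tagging it Det would leave rule 3 unsatisfiable, so it must be Adv.
Position 2: tagging it Verb would leave rule 1 unsatisfiable, so it must be Prep.
Position 3: tagging it Det would leave rule 3 unsatisfiable, so it must be Verb.
Position 4: tagging it Verb would leave rule 1 unsatisfiable, so it must be Prep.
Position 9: tagging it Verb would leave rule 5 unsatisfiable, so it must be Adv.
So the tagging must be: Adv Prep Verb Prep Adv Prep Prep Adv Adv.
Check: rule 1 satisfied; rule 2 satisfied; rule 3 satisfied; rule 4 satisfied; rule 5 satisfied.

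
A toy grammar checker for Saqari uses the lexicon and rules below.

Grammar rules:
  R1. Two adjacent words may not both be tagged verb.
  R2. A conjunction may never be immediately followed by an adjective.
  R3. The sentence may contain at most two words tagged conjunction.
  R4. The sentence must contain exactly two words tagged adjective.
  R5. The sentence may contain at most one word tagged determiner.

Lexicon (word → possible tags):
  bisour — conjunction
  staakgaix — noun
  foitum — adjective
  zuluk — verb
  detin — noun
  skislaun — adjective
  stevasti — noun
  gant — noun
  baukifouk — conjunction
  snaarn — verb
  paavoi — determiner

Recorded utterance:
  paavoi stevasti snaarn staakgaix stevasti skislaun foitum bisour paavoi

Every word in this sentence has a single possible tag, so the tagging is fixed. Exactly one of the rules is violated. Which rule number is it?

Fixed tagging: determiner noun verb noun noun adjective adjective conjunction determiner.
Checking each rule: R1 ok, R2 ok, R3 ok, R4 ok, R5 fails.
Only rule 5 fails.

5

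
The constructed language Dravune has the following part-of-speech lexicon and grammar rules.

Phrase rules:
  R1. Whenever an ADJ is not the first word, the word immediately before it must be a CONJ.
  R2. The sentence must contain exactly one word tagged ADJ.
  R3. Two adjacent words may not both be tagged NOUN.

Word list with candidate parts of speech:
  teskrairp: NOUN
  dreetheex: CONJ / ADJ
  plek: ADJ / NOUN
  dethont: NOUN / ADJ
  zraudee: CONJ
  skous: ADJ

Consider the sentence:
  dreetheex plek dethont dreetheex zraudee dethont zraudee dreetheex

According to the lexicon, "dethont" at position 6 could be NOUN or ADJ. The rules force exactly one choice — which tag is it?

Candidates per position — 1:dreetheex {CONJ,ADJ}; 2:plek {ADJ,NOUN}; 3:dethont {NOUN,ADJ}; 4:dreetheex {CONJ,ADJ}; 5:zraudee {CONJ}; 6:dethont {NOUN,ADJ}; 7:zraudee {CONJ}; 8:dreetheex {CONJ,ADJ}.
If word 3 were ADJ, no tagging could satisfy rule 1; so word 3 is NOUN.
If word 4 were ADJ, no tagging could satisfy rule 1; so word 4 is CONJ.
If word 2 were NOUN, no tagging could satisfy rule 3; so word 2 is ADJ.
If word 6 were ADJ, no tagging could satisfy rule 2; so word 6 is NOUN.
If word 8 were ADJ, no tagging could satisfy rule 2; so word 8 is CONJ.
If word 1 were ADJ, no tagging could satisfy rule 1; so word 1 is CONJ.
The only consistent sequence is: CONJ ADJ NOUN CONJ CONJ NOUN CONJ CONJ.
Rule-by-rule: rule 1 ok; rule 2 ok; rule 3 ok.

NOUN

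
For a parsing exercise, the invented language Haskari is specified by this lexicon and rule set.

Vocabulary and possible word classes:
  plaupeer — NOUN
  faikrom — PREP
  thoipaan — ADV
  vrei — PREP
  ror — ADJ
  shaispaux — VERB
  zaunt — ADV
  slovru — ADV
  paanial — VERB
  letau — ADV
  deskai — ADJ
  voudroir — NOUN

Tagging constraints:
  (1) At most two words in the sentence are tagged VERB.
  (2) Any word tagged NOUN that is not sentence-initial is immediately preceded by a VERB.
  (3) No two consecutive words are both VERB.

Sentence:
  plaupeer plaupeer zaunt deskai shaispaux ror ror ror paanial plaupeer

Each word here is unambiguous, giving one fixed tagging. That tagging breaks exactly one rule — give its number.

2

Fixed tagging: NOUN NOUN ADV ADJ VERB ADJ ADJ ADJ VERB NOUN.
Rule check: R1 ok, R2 fails, R3 ok.
Only rule 2 fails.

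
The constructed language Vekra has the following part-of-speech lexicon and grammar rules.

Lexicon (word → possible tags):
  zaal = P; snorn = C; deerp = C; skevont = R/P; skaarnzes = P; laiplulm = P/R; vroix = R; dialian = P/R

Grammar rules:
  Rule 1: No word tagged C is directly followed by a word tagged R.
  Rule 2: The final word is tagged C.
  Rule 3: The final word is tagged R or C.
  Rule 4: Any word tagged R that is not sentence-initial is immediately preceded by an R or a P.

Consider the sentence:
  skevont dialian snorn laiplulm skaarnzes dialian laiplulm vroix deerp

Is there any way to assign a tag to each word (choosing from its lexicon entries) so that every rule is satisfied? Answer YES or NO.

Candidates per position — 1:skevont {R,P}; 2:dialian {P,R}; 3:snorn {C}; 4:laiplulm {P,R}; 5:skaarnzes {P}; 6:dialian {P,R}; 7:laiplulm {P,R}; 8:vroix {R}; 9:deerp {C}.
One satisfying assignment: R R C P P P R R C.
Checking: rule 1 holds; rule 2 holds; rule 3 holds; rule 4 holds.

YES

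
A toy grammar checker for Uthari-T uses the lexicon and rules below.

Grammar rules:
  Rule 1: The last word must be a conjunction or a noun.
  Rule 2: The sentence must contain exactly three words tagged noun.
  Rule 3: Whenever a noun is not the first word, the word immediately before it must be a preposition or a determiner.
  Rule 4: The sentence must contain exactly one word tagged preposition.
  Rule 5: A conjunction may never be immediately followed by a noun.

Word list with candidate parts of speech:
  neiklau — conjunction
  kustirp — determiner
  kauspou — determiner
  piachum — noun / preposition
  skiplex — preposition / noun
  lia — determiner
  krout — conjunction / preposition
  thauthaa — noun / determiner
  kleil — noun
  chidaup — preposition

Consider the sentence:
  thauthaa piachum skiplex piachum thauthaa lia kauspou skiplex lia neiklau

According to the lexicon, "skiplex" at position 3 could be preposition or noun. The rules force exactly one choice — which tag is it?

Candidates per position — 1:thauthaa {noun,determiner}; 2:piachum {noun,preposition}; 3:skiplex {preposition,noun}; 4:piachum {noun,preposition}; 5:thauthaa {noun,determiner}; 6:lia {determiner}; 7:kauspou {determiner}; 8:skiplex {preposition,noun}; 9:lia {determiner}; 10:neiklau {conjunction}.
Position 3: the remaining choice is settled jointly with positions 1, 2, 4, 5, 8 — only preposition at position 3 is part of a tagging that satisfies every rule.
The only consistent sequence is: determiner noun preposition noun determiner determiner determiner noun determiner conjunction.
Verifying each rule — rule 1 holds; rule 2 holds; rule 3 holds; rule 4 holds; rule 5 holds.

preposition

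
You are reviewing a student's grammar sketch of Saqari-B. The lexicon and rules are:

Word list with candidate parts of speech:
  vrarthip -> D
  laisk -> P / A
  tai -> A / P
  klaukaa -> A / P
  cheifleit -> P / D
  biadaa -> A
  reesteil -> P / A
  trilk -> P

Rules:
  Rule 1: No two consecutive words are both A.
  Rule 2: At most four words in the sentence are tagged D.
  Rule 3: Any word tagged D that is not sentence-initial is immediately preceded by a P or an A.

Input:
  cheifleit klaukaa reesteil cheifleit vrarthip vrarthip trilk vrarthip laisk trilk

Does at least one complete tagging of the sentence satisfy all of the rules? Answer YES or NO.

Candidates per position — 1:cheifleit {P,D}; 2:klaukaa {A,P}; 3:reesteil {P,A}; 4:cheifleit {P,D}; 5:vrarthip {D}; 6:vrarthip {D}; 7:trilk {P}; 8:vrarthip {D}; 9:laisk {P,A}; 10:trilk {P}.
Rule 3 cannot be satisfied by any choice of tags from the lexicon.
So there is no consistent tagging.

NO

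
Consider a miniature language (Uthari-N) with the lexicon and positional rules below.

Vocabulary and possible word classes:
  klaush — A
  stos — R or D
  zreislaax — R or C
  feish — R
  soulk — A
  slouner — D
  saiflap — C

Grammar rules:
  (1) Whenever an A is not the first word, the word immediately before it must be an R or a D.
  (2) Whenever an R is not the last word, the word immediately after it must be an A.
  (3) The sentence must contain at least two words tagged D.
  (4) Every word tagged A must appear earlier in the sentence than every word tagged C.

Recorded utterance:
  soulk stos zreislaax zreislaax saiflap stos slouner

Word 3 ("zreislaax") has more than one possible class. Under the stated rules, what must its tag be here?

Candidates per position — 1:soulk {A}; 2:stos {R,D}; 3:zreislaax {R,C}; 4:zreislaax {R,C}; 5:saiflap {C}; 6:stos {R,D}; 7:slouner {D}.
Word 2 cannot be R — rule 2 would then fail for every completion. It is D.
Word 3 cannot be R — rule 2 would then fail for every completion. It is C.
Word 4 cannot be R — rule 2 would then fail for every completion. It is C.
Word 6 cannot be R — rule 2 would then fail for every completion. It is D.
The unique satisfying tagging is: A D C C C D D.
Rule-by-rule: rule 1 ✓; rule 2 ✓; rule 3 ✓; rule 4 ✓.

C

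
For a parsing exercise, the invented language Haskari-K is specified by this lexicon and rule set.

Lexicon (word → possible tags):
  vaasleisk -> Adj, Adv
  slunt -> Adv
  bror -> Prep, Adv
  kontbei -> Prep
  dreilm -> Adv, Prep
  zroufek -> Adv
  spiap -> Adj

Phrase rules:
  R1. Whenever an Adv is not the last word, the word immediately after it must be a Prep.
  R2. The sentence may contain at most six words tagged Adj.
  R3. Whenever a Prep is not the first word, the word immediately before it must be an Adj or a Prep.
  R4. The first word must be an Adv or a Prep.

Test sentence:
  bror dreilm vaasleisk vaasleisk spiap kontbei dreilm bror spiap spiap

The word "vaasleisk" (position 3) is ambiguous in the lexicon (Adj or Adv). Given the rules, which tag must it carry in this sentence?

Adj

Candidates per position — 1:bror {Prep,Adv}; 2:dreilm {Adv,Prep}; 3:vaasleisk {Adj,Adv}; 4:vaasleisk {Adj,Adv}; 5:spiap {Adj}; 6:kontbei {Prep}; 7:dreilm {Adv,Prep}; 8:bror {Prep,Adv}; 9:spiap {Adj}; 10:spiap {Adj}.
Word 2 cannot be Adv — rule 1 would then fail for every completion. It is Prep.
Word 3 cannot be Adv — rule 1 would then fail for every completion. It is Adj.
Word 4 cannot be Adv — rule 1 would then fail for every completion. It is Adj.
Word 8 cannot be Adv — rule 1 would then fail for every completion. It is Prep.
Word 1 cannot be Adv — rule 3 would then fail for every completion. It is Prep.
Word 7 cannot be Adv — rule 3 would then fail for every completion. It is Prep.
That leaves exactly one tagging: Prep Prep Adj Adj Adj Prep Prep Prep Adj Adj.
Rule-by-rule: rule 1 ✓; rule 2 ✓; rule 3 ✓; rule 4 ✓.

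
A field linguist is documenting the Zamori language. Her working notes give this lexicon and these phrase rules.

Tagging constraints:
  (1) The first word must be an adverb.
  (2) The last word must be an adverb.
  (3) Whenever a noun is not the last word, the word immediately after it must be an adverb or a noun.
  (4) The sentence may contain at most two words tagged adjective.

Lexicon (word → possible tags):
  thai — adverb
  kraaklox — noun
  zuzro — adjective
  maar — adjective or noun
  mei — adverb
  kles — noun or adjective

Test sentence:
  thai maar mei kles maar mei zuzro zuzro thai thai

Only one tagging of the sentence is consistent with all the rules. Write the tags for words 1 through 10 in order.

adverb noun adverb noun noun adverb adjective adjective adverb adverb

Candidates per position — 1:thai {adverb}; 2:maar {adjective,noun}; 3:mei {adverb}; 4:kles {noun,adjective}; 5:maar {adjective,noun}; 6:mei {adverb}; 7:zuzro {adjective}; 8:zuzro {adjective}; 9:thai {adverb}; 10:thai {adverb}.
Position 2: tagging it adjective would leave rule 4 unsatisfiable, so it must be noun.
Position 4: tagging it adjective would leave rule 4 unsatisfiable, so it must be noun.
Position 5: tagging it adjective would leave rule 3 unsatisfiable, so it must be noun.
The only consistent sequence is: adverb noun adverb noun noun adverb adjective adjective adverb adverb.
Verifying each rule — rule 1 ok; rule 2 ok; rule 3 ok; rule 4 ok.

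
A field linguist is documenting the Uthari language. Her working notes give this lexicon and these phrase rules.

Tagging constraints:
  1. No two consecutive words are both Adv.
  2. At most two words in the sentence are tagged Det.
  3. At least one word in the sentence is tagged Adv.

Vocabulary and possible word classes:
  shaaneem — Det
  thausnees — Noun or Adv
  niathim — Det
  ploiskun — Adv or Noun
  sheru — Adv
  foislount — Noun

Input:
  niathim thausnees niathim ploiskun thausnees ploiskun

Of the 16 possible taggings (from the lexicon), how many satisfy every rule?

9

Candidates per position — 1:niathim {Det}; 2:thausnees {Noun,Adv}; 3:niathim {Det}; 4:ploiskun {Adv,Noun}; 5:thausnees {Noun,Adv}; 6:ploiskun {Adv,Noun}.
There are 16 candidate sequences in total.
Checking each against the rules leaves 9 sequences.
Count = 9.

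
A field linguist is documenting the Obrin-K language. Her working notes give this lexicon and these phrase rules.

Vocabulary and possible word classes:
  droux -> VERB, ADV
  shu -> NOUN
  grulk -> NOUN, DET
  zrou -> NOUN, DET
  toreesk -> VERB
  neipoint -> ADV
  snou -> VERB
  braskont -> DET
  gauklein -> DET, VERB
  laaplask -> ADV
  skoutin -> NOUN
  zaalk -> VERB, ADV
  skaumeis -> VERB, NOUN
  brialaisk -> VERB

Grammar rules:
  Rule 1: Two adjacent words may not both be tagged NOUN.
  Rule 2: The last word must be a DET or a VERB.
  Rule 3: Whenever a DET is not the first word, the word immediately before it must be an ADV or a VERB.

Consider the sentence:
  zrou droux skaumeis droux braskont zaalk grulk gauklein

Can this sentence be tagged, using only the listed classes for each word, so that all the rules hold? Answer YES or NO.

Candidates per position — 1:zrou {NOUN,DET}; 2:droux {VERB,ADV}; 3:skaumeis {VERB,NOUN}; 4:droux {VERB,ADV}; 5:braskont {DET}; 6:zaalk {VERB,ADV}; 7:grulk {NOUN,DET}; 8:gauklein {DET,VERB}.
One satisfying assignment: NOUN VERB VERB ADV DET VERB DET VERB.
Verifying each rule — rule 1 satisfied; rule 2 satisfied; rule 3 satisfied.

YES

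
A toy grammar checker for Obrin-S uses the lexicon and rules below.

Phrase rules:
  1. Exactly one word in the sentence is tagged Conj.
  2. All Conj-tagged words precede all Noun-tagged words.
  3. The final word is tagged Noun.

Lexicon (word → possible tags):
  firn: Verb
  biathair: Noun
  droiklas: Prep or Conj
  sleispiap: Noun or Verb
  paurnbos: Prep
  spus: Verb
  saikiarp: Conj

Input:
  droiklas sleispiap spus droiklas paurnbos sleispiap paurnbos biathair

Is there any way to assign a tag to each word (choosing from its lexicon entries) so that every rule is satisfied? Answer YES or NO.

YES

Candidates per position — 1:droiklas {Prep,Conj}; 2:sleispiap {Noun,Verb}; 3:spus {Verb}; 4:droiklas {Prep,Conj}; 5:paurnbos {Prep}; 6:sleispiap {Noun,Verb}; 7:paurnbos {Prep}; 8:biathair {Noun}.
One satisfying assignment: Conj Noun Verb Prep Prep Noun Prep Noun.
Rule-by-rule: rule 1 ok; rule 2 ok; rule 3 ok.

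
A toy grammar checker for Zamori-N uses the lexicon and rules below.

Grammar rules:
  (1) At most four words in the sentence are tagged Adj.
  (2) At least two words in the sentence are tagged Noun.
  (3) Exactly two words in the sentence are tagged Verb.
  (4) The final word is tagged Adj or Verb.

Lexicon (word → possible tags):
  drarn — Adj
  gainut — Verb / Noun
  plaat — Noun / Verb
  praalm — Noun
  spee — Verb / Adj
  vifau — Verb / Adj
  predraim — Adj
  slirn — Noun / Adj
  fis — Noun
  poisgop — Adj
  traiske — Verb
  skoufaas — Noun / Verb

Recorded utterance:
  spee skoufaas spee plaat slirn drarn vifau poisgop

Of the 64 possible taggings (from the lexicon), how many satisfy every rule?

12

Candidates per position — 1:spee {Verb,Adj}; 2:skoufaas {Noun,Verb}; 3:spee {Verb,Adj}; 4:plaat {Noun,Verb}; 5:slirn {Noun,Adj}; 6:drarn {Adj}; 7:vifau {Verb,Adj}; 8:poisgop {Adj}.
There are 64 candidate sequences in total.
Checking each against the rules leaves 12 sequences.
Count = 12.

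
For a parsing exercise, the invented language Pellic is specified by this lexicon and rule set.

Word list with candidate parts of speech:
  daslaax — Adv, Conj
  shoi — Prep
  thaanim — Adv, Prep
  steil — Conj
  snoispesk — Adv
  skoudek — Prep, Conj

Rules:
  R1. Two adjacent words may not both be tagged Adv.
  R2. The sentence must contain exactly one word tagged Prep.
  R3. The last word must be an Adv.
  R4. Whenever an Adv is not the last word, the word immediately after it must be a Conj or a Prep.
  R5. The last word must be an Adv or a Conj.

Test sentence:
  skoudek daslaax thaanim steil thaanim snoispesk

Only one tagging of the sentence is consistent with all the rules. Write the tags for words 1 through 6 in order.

Conj Conj Adv Conj Prep Adv

Candidates per position — 1:skoudek {Prep,Conj}; 2:daslaax {Adv,Conj}; 3:thaanim {Adv,Prep}; 4:steil {Conj}; 5:thaanim {Adv,Prep}; 6:snoispesk {Adv}.
Position 5: tagging it Adv would leave rule 1 unsatisfiable, so it must be Prep.
Position 1: tagging it Prep would leave rule 2 unsatisfiable, so it must be Conj.
Position 3: tagging it Prep would leave rule 2 unsatisfiable, so it must be Adv.
Position 2: tagging it Adv would leave rule 1 unsatisfiable, so it must be Conj.
The unique satisfying tagging is: Conj Conj Adv Conj Prep Adv.
Verifying each rule — rule 1 satisfied; rule 2 satisfied; rule 3 satisfied; rule 4 satisfied; rule 5 satisfied.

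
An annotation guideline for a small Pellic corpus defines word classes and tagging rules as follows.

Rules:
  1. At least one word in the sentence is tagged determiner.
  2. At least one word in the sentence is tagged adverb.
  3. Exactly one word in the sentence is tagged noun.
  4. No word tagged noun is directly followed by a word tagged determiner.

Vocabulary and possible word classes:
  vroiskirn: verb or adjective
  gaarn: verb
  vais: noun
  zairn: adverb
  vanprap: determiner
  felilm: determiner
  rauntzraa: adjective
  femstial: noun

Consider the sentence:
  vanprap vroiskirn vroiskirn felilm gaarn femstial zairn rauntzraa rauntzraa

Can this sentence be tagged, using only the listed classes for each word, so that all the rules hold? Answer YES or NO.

Candidates per position — 1:vanprap {determiner}; 2:vroiskirn {verb,adjective}; 3:vroiskirn {verb,adjective}; 4:felilm {determiner}; 5:gaarn {verb}; 6:femstial {noun}; 7:zairn {adverb}; 8:rauntzraa {adjective}; 9:rauntzraa {adjective}.
One satisfying assignment: determiner verb verb determiner verb noun adverb adjective adjective.
Rule-by-rule: rule 1 ✓; rule 2 ✓; rule 3 ✓; rule 4 ✓.

YES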